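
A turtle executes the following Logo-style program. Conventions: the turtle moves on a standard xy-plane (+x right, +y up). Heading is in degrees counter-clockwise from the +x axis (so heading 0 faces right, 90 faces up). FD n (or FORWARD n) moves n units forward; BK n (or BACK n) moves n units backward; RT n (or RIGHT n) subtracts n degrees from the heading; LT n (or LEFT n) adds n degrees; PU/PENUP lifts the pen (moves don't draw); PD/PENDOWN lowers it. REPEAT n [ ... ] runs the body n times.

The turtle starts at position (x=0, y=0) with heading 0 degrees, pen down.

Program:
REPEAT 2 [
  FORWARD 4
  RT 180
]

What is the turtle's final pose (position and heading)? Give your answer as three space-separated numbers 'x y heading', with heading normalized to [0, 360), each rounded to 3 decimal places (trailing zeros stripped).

Answer: 0 0 0

Derivation:
Executing turtle program step by step:
Start: pos=(0,0), heading=0, pen down
REPEAT 2 [
  -- iteration 1/2 --
  FD 4: (0,0) -> (4,0) [heading=0, draw]
  RT 180: heading 0 -> 180
  -- iteration 2/2 --
  FD 4: (4,0) -> (0,0) [heading=180, draw]
  RT 180: heading 180 -> 0
]
Final: pos=(0,0), heading=0, 2 segment(s) drawn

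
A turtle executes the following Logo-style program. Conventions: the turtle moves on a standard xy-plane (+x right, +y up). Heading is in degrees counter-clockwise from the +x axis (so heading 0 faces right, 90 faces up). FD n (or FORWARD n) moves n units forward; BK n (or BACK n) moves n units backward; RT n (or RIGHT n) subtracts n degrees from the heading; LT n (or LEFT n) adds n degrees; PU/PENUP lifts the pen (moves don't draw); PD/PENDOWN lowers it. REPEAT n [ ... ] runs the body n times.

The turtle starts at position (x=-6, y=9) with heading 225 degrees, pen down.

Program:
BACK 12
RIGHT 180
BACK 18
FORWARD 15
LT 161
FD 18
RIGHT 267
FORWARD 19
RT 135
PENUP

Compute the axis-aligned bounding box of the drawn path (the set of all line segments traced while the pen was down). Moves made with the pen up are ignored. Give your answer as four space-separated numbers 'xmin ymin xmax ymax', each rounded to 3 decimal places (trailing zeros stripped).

Executing turtle program step by step:
Start: pos=(-6,9), heading=225, pen down
BK 12: (-6,9) -> (2.485,17.485) [heading=225, draw]
RT 180: heading 225 -> 45
BK 18: (2.485,17.485) -> (-10.243,4.757) [heading=45, draw]
FD 15: (-10.243,4.757) -> (0.364,15.364) [heading=45, draw]
LT 161: heading 45 -> 206
FD 18: (0.364,15.364) -> (-15.814,7.473) [heading=206, draw]
RT 267: heading 206 -> 299
FD 19: (-15.814,7.473) -> (-6.603,-9.144) [heading=299, draw]
RT 135: heading 299 -> 164
PU: pen up
Final: pos=(-6.603,-9.144), heading=164, 5 segment(s) drawn

Segment endpoints: x in {-15.814, -10.243, -6.603, -6, 0.364, 2.485}, y in {-9.144, 4.757, 7.473, 9, 15.364, 17.485}
xmin=-15.814, ymin=-9.144, xmax=2.485, ymax=17.485

Answer: -15.814 -9.144 2.485 17.485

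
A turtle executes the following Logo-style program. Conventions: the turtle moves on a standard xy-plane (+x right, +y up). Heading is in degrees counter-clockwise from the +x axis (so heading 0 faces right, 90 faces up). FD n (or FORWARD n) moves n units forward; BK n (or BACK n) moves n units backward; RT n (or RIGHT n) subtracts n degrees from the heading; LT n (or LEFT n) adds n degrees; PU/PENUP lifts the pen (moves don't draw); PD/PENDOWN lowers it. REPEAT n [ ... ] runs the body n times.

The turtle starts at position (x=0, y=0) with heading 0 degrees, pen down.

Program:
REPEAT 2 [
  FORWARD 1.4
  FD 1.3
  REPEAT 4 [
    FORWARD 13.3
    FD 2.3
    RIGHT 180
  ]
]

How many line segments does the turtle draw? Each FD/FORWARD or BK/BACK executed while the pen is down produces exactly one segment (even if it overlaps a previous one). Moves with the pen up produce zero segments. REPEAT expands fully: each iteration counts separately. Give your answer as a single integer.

Executing turtle program step by step:
Start: pos=(0,0), heading=0, pen down
REPEAT 2 [
  -- iteration 1/2 --
  FD 1.4: (0,0) -> (1.4,0) [heading=0, draw]
  FD 1.3: (1.4,0) -> (2.7,0) [heading=0, draw]
  REPEAT 4 [
    -- iteration 1/4 --
    FD 13.3: (2.7,0) -> (16,0) [heading=0, draw]
    FD 2.3: (16,0) -> (18.3,0) [heading=0, draw]
    RT 180: heading 0 -> 180
    -- iteration 2/4 --
    FD 13.3: (18.3,0) -> (5,0) [heading=180, draw]
    FD 2.3: (5,0) -> (2.7,0) [heading=180, draw]
    RT 180: heading 180 -> 0
    -- iteration 3/4 --
    FD 13.3: (2.7,0) -> (16,0) [heading=0, draw]
    FD 2.3: (16,0) -> (18.3,0) [heading=0, draw]
    RT 180: heading 0 -> 180
    -- iteration 4/4 --
    FD 13.3: (18.3,0) -> (5,0) [heading=180, draw]
    FD 2.3: (5,0) -> (2.7,0) [heading=180, draw]
    RT 180: heading 180 -> 0
  ]
  -- iteration 2/2 --
  FD 1.4: (2.7,0) -> (4.1,0) [heading=0, draw]
  FD 1.3: (4.1,0) -> (5.4,0) [heading=0, draw]
  REPEAT 4 [
    -- iteration 1/4 --
    FD 13.3: (5.4,0) -> (18.7,0) [heading=0, draw]
    FD 2.3: (18.7,0) -> (21,0) [heading=0, draw]
    RT 180: heading 0 -> 180
    -- iteration 2/4 --
    FD 13.3: (21,0) -> (7.7,0) [heading=180, draw]
    FD 2.3: (7.7,0) -> (5.4,0) [heading=180, draw]
    RT 180: heading 180 -> 0
    -- iteration 3/4 --
    FD 13.3: (5.4,0) -> (18.7,0) [heading=0, draw]
    FD 2.3: (18.7,0) -> (21,0) [heading=0, draw]
    RT 180: heading 0 -> 180
    -- iteration 4/4 --
    FD 13.3: (21,0) -> (7.7,0) [heading=180, draw]
    FD 2.3: (7.7,0) -> (5.4,0) [heading=180, draw]
    RT 180: heading 180 -> 0
  ]
]
Final: pos=(5.4,0), heading=0, 20 segment(s) drawn
Segments drawn: 20

Answer: 20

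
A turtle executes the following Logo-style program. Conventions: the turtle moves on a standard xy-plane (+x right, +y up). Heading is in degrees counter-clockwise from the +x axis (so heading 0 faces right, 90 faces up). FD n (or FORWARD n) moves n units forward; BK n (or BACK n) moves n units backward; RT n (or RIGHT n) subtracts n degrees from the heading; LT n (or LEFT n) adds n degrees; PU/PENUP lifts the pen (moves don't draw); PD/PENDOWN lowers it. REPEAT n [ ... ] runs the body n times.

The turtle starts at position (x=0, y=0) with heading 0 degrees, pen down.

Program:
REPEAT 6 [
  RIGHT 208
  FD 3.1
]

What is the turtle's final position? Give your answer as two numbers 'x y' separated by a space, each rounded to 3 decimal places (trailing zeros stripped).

Executing turtle program step by step:
Start: pos=(0,0), heading=0, pen down
REPEAT 6 [
  -- iteration 1/6 --
  RT 208: heading 0 -> 152
  FD 3.1: (0,0) -> (-2.737,1.455) [heading=152, draw]
  -- iteration 2/6 --
  RT 208: heading 152 -> 304
  FD 3.1: (-2.737,1.455) -> (-1.004,-1.115) [heading=304, draw]
  -- iteration 3/6 --
  RT 208: heading 304 -> 96
  FD 3.1: (-1.004,-1.115) -> (-1.328,1.968) [heading=96, draw]
  -- iteration 4/6 --
  RT 208: heading 96 -> 248
  FD 3.1: (-1.328,1.968) -> (-2.489,-0.906) [heading=248, draw]
  -- iteration 5/6 --
  RT 208: heading 248 -> 40
  FD 3.1: (-2.489,-0.906) -> (-0.114,1.087) [heading=40, draw]
  -- iteration 6/6 --
  RT 208: heading 40 -> 192
  FD 3.1: (-0.114,1.087) -> (-3.146,0.442) [heading=192, draw]
]
Final: pos=(-3.146,0.442), heading=192, 6 segment(s) drawn

Answer: -3.146 0.442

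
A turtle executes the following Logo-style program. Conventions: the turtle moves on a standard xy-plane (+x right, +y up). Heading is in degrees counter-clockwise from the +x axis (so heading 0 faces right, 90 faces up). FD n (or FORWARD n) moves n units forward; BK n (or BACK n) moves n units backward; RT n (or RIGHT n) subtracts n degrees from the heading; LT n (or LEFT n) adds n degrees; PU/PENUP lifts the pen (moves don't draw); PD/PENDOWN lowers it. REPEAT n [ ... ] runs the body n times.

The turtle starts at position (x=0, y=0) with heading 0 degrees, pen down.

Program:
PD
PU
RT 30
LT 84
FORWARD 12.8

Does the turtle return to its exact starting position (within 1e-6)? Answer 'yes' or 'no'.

Executing turtle program step by step:
Start: pos=(0,0), heading=0, pen down
PD: pen down
PU: pen up
RT 30: heading 0 -> 330
LT 84: heading 330 -> 54
FD 12.8: (0,0) -> (7.524,10.355) [heading=54, move]
Final: pos=(7.524,10.355), heading=54, 0 segment(s) drawn

Start position: (0, 0)
Final position: (7.524, 10.355)
Distance = 12.8; >= 1e-6 -> NOT closed

Answer: no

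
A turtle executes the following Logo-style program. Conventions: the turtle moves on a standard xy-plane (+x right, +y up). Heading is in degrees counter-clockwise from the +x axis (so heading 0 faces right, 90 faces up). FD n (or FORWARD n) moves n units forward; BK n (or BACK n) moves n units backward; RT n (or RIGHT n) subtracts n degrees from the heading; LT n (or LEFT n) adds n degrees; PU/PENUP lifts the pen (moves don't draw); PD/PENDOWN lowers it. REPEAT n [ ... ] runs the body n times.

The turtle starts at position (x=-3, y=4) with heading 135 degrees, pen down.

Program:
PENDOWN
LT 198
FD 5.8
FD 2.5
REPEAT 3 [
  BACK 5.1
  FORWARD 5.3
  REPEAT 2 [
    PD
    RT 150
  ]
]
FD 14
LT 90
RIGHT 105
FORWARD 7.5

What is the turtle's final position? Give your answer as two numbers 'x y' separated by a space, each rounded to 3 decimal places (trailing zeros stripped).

Executing turtle program step by step:
Start: pos=(-3,4), heading=135, pen down
PD: pen down
LT 198: heading 135 -> 333
FD 5.8: (-3,4) -> (2.168,1.367) [heading=333, draw]
FD 2.5: (2.168,1.367) -> (4.395,0.232) [heading=333, draw]
REPEAT 3 [
  -- iteration 1/3 --
  BK 5.1: (4.395,0.232) -> (-0.149,2.547) [heading=333, draw]
  FD 5.3: (-0.149,2.547) -> (4.574,0.141) [heading=333, draw]
  REPEAT 2 [
    -- iteration 1/2 --
    PD: pen down
    RT 150: heading 333 -> 183
    -- iteration 2/2 --
    PD: pen down
    RT 150: heading 183 -> 33
  ]
  -- iteration 2/3 --
  BK 5.1: (4.574,0.141) -> (0.296,-2.637) [heading=33, draw]
  FD 5.3: (0.296,-2.637) -> (4.741,0.25) [heading=33, draw]
  REPEAT 2 [
    -- iteration 1/2 --
    PD: pen down
    RT 150: heading 33 -> 243
    -- iteration 2/2 --
    PD: pen down
    RT 150: heading 243 -> 93
  ]
  -- iteration 3/3 --
  BK 5.1: (4.741,0.25) -> (5.008,-4.843) [heading=93, draw]
  FD 5.3: (5.008,-4.843) -> (4.731,0.45) [heading=93, draw]
  REPEAT 2 [
    -- iteration 1/2 --
    PD: pen down
    RT 150: heading 93 -> 303
    -- iteration 2/2 --
    PD: pen down
    RT 150: heading 303 -> 153
  ]
]
FD 14: (4.731,0.45) -> (-7.743,6.806) [heading=153, draw]
LT 90: heading 153 -> 243
RT 105: heading 243 -> 138
FD 7.5: (-7.743,6.806) -> (-13.317,11.824) [heading=138, draw]
Final: pos=(-13.317,11.824), heading=138, 10 segment(s) drawn

Answer: -13.317 11.824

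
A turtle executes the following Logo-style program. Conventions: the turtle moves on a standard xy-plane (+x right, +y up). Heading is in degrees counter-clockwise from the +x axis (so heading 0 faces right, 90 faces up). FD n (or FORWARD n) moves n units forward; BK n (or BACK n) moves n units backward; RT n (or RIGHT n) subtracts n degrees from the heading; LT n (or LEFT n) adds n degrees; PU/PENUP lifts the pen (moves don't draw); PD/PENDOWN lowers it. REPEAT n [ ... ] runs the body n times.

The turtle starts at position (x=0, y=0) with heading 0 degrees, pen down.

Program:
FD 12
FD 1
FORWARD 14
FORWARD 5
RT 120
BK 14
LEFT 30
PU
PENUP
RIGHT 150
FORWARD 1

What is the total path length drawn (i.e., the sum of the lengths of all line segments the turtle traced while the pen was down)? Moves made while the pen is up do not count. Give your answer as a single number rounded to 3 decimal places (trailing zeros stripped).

Answer: 46

Derivation:
Executing turtle program step by step:
Start: pos=(0,0), heading=0, pen down
FD 12: (0,0) -> (12,0) [heading=0, draw]
FD 1: (12,0) -> (13,0) [heading=0, draw]
FD 14: (13,0) -> (27,0) [heading=0, draw]
FD 5: (27,0) -> (32,0) [heading=0, draw]
RT 120: heading 0 -> 240
BK 14: (32,0) -> (39,12.124) [heading=240, draw]
LT 30: heading 240 -> 270
PU: pen up
PU: pen up
RT 150: heading 270 -> 120
FD 1: (39,12.124) -> (38.5,12.99) [heading=120, move]
Final: pos=(38.5,12.99), heading=120, 5 segment(s) drawn

Segment lengths:
  seg 1: (0,0) -> (12,0), length = 12
  seg 2: (12,0) -> (13,0), length = 1
  seg 3: (13,0) -> (27,0), length = 14
  seg 4: (27,0) -> (32,0), length = 5
  seg 5: (32,0) -> (39,12.124), length = 14
Total = 46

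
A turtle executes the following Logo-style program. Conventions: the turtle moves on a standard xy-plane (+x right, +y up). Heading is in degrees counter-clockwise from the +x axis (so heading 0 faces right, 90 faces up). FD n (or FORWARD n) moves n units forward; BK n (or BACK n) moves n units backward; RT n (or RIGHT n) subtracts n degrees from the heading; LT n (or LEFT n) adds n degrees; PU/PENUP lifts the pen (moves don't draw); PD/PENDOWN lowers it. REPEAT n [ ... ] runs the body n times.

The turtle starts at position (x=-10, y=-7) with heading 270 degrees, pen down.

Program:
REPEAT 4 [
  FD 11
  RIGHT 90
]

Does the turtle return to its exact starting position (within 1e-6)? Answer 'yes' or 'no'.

Executing turtle program step by step:
Start: pos=(-10,-7), heading=270, pen down
REPEAT 4 [
  -- iteration 1/4 --
  FD 11: (-10,-7) -> (-10,-18) [heading=270, draw]
  RT 90: heading 270 -> 180
  -- iteration 2/4 --
  FD 11: (-10,-18) -> (-21,-18) [heading=180, draw]
  RT 90: heading 180 -> 90
  -- iteration 3/4 --
  FD 11: (-21,-18) -> (-21,-7) [heading=90, draw]
  RT 90: heading 90 -> 0
  -- iteration 4/4 --
  FD 11: (-21,-7) -> (-10,-7) [heading=0, draw]
  RT 90: heading 0 -> 270
]
Final: pos=(-10,-7), heading=270, 4 segment(s) drawn

Start position: (-10, -7)
Final position: (-10, -7)
Distance = 0; < 1e-6 -> CLOSED

Answer: yes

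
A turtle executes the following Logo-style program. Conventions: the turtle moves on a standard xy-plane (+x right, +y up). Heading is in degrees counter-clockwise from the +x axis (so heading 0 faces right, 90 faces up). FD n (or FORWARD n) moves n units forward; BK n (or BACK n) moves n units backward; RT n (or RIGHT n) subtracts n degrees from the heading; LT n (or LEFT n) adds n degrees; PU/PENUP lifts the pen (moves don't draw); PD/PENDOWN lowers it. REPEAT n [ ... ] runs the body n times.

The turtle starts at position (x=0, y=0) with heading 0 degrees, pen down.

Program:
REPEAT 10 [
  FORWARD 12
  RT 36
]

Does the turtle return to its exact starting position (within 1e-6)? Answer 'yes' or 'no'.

Answer: yes

Derivation:
Executing turtle program step by step:
Start: pos=(0,0), heading=0, pen down
REPEAT 10 [
  -- iteration 1/10 --
  FD 12: (0,0) -> (12,0) [heading=0, draw]
  RT 36: heading 0 -> 324
  -- iteration 2/10 --
  FD 12: (12,0) -> (21.708,-7.053) [heading=324, draw]
  RT 36: heading 324 -> 288
  -- iteration 3/10 --
  FD 12: (21.708,-7.053) -> (25.416,-18.466) [heading=288, draw]
  RT 36: heading 288 -> 252
  -- iteration 4/10 --
  FD 12: (25.416,-18.466) -> (21.708,-29.879) [heading=252, draw]
  RT 36: heading 252 -> 216
  -- iteration 5/10 --
  FD 12: (21.708,-29.879) -> (12,-36.932) [heading=216, draw]
  RT 36: heading 216 -> 180
  -- iteration 6/10 --
  FD 12: (12,-36.932) -> (0,-36.932) [heading=180, draw]
  RT 36: heading 180 -> 144
  -- iteration 7/10 --
  FD 12: (0,-36.932) -> (-9.708,-29.879) [heading=144, draw]
  RT 36: heading 144 -> 108
  -- iteration 8/10 --
  FD 12: (-9.708,-29.879) -> (-13.416,-18.466) [heading=108, draw]
  RT 36: heading 108 -> 72
  -- iteration 9/10 --
  FD 12: (-13.416,-18.466) -> (-9.708,-7.053) [heading=72, draw]
  RT 36: heading 72 -> 36
  -- iteration 10/10 --
  FD 12: (-9.708,-7.053) -> (0,0) [heading=36, draw]
  RT 36: heading 36 -> 0
]
Final: pos=(0,0), heading=0, 10 segment(s) drawn

Start position: (0, 0)
Final position: (0, 0)
Distance = 0; < 1e-6 -> CLOSED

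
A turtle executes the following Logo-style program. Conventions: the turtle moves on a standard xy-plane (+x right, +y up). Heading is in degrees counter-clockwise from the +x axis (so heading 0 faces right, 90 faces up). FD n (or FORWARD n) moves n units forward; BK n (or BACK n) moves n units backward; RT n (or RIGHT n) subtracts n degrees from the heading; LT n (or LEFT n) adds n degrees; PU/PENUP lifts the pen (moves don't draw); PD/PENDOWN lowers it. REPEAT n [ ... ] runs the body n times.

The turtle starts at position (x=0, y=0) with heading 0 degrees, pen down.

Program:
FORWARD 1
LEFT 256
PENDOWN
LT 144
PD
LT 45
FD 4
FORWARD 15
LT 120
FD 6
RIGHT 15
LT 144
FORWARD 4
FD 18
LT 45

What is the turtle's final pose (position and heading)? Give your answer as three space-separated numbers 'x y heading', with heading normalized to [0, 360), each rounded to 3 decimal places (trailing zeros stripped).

Answer: 16.992 6.748 19

Derivation:
Executing turtle program step by step:
Start: pos=(0,0), heading=0, pen down
FD 1: (0,0) -> (1,0) [heading=0, draw]
LT 256: heading 0 -> 256
PD: pen down
LT 144: heading 256 -> 40
PD: pen down
LT 45: heading 40 -> 85
FD 4: (1,0) -> (1.349,3.985) [heading=85, draw]
FD 15: (1.349,3.985) -> (2.656,18.928) [heading=85, draw]
LT 120: heading 85 -> 205
FD 6: (2.656,18.928) -> (-2.782,16.392) [heading=205, draw]
RT 15: heading 205 -> 190
LT 144: heading 190 -> 334
FD 4: (-2.782,16.392) -> (0.813,14.639) [heading=334, draw]
FD 18: (0.813,14.639) -> (16.992,6.748) [heading=334, draw]
LT 45: heading 334 -> 19
Final: pos=(16.992,6.748), heading=19, 6 segment(s) drawn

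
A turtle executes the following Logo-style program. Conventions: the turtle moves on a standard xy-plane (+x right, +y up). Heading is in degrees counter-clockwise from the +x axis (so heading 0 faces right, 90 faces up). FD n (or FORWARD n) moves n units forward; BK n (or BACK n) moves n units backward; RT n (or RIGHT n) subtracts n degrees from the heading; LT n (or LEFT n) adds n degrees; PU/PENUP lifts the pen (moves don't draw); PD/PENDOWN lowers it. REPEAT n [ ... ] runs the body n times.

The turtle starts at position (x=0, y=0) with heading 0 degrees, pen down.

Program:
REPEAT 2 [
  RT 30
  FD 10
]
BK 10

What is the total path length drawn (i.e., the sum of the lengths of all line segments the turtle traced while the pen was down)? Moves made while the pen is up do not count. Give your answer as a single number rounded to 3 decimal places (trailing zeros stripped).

Answer: 30

Derivation:
Executing turtle program step by step:
Start: pos=(0,0), heading=0, pen down
REPEAT 2 [
  -- iteration 1/2 --
  RT 30: heading 0 -> 330
  FD 10: (0,0) -> (8.66,-5) [heading=330, draw]
  -- iteration 2/2 --
  RT 30: heading 330 -> 300
  FD 10: (8.66,-5) -> (13.66,-13.66) [heading=300, draw]
]
BK 10: (13.66,-13.66) -> (8.66,-5) [heading=300, draw]
Final: pos=(8.66,-5), heading=300, 3 segment(s) drawn

Segment lengths:
  seg 1: (0,0) -> (8.66,-5), length = 10
  seg 2: (8.66,-5) -> (13.66,-13.66), length = 10
  seg 3: (13.66,-13.66) -> (8.66,-5), length = 10
Total = 30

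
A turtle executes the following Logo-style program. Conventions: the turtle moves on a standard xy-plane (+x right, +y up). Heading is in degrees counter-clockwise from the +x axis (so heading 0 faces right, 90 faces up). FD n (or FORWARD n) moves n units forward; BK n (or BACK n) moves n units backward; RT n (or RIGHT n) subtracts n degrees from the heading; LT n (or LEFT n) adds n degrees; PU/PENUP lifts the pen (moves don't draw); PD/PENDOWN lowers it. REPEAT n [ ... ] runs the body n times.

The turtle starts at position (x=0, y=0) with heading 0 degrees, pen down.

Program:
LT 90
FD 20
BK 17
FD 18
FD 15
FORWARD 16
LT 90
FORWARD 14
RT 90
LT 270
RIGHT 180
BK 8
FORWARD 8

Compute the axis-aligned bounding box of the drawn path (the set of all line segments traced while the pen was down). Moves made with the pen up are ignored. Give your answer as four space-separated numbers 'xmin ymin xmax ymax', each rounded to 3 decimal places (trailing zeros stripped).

Answer: -14 0 0 52

Derivation:
Executing turtle program step by step:
Start: pos=(0,0), heading=0, pen down
LT 90: heading 0 -> 90
FD 20: (0,0) -> (0,20) [heading=90, draw]
BK 17: (0,20) -> (0,3) [heading=90, draw]
FD 18: (0,3) -> (0,21) [heading=90, draw]
FD 15: (0,21) -> (0,36) [heading=90, draw]
FD 16: (0,36) -> (0,52) [heading=90, draw]
LT 90: heading 90 -> 180
FD 14: (0,52) -> (-14,52) [heading=180, draw]
RT 90: heading 180 -> 90
LT 270: heading 90 -> 0
RT 180: heading 0 -> 180
BK 8: (-14,52) -> (-6,52) [heading=180, draw]
FD 8: (-6,52) -> (-14,52) [heading=180, draw]
Final: pos=(-14,52), heading=180, 8 segment(s) drawn

Segment endpoints: x in {-14, -6, 0, 0, 0, 0, 0, 0}, y in {0, 3, 20, 21, 36, 52}
xmin=-14, ymin=0, xmax=0, ymax=52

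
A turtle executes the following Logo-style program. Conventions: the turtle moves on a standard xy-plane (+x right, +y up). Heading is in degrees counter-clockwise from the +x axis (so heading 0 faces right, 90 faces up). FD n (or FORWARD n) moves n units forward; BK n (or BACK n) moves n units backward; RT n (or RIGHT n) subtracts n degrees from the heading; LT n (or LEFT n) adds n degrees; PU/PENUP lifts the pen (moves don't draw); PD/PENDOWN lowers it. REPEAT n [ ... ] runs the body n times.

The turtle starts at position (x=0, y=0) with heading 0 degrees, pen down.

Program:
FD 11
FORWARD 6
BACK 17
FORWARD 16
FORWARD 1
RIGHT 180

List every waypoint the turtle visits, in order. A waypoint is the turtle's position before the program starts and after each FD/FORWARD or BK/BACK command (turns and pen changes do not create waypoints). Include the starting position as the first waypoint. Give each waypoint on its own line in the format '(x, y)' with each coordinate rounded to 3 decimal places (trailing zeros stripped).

Executing turtle program step by step:
Start: pos=(0,0), heading=0, pen down
FD 11: (0,0) -> (11,0) [heading=0, draw]
FD 6: (11,0) -> (17,0) [heading=0, draw]
BK 17: (17,0) -> (0,0) [heading=0, draw]
FD 16: (0,0) -> (16,0) [heading=0, draw]
FD 1: (16,0) -> (17,0) [heading=0, draw]
RT 180: heading 0 -> 180
Final: pos=(17,0), heading=180, 5 segment(s) drawn
Waypoints (6 total):
(0, 0)
(11, 0)
(17, 0)
(0, 0)
(16, 0)
(17, 0)

Answer: (0, 0)
(11, 0)
(17, 0)
(0, 0)
(16, 0)
(17, 0)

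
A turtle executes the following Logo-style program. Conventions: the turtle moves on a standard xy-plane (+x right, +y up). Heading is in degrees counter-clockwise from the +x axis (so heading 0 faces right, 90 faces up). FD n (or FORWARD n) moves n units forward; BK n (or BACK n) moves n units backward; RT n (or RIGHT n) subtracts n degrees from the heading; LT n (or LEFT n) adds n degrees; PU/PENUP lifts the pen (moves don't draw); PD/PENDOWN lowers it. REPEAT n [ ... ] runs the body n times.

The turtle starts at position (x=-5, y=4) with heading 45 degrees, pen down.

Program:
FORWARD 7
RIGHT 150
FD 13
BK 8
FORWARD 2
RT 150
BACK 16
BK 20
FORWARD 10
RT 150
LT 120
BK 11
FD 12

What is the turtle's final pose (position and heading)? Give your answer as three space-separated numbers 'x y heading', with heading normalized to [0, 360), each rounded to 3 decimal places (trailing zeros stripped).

Executing turtle program step by step:
Start: pos=(-5,4), heading=45, pen down
FD 7: (-5,4) -> (-0.05,8.95) [heading=45, draw]
RT 150: heading 45 -> 255
FD 13: (-0.05,8.95) -> (-3.415,-3.607) [heading=255, draw]
BK 8: (-3.415,-3.607) -> (-1.344,4.12) [heading=255, draw]
FD 2: (-1.344,4.12) -> (-1.862,2.188) [heading=255, draw]
RT 150: heading 255 -> 105
BK 16: (-1.862,2.188) -> (2.279,-13.267) [heading=105, draw]
BK 20: (2.279,-13.267) -> (7.455,-32.585) [heading=105, draw]
FD 10: (7.455,-32.585) -> (4.867,-22.926) [heading=105, draw]
RT 150: heading 105 -> 315
LT 120: heading 315 -> 75
BK 11: (4.867,-22.926) -> (2.02,-33.551) [heading=75, draw]
FD 12: (2.02,-33.551) -> (5.126,-21.96) [heading=75, draw]
Final: pos=(5.126,-21.96), heading=75, 9 segment(s) drawn

Answer: 5.126 -21.96 75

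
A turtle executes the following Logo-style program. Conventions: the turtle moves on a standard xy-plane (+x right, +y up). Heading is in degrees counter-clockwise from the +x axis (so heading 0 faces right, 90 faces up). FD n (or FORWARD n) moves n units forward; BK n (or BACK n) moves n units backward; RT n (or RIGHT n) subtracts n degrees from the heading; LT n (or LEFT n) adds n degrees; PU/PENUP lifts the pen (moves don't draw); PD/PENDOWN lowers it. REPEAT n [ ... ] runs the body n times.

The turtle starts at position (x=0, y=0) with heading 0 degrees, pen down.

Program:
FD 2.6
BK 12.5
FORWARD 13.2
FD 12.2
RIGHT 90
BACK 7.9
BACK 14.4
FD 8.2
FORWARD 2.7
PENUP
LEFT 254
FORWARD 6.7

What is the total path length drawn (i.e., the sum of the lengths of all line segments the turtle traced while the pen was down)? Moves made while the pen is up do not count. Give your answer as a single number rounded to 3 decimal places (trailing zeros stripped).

Answer: 73.7

Derivation:
Executing turtle program step by step:
Start: pos=(0,0), heading=0, pen down
FD 2.6: (0,0) -> (2.6,0) [heading=0, draw]
BK 12.5: (2.6,0) -> (-9.9,0) [heading=0, draw]
FD 13.2: (-9.9,0) -> (3.3,0) [heading=0, draw]
FD 12.2: (3.3,0) -> (15.5,0) [heading=0, draw]
RT 90: heading 0 -> 270
BK 7.9: (15.5,0) -> (15.5,7.9) [heading=270, draw]
BK 14.4: (15.5,7.9) -> (15.5,22.3) [heading=270, draw]
FD 8.2: (15.5,22.3) -> (15.5,14.1) [heading=270, draw]
FD 2.7: (15.5,14.1) -> (15.5,11.4) [heading=270, draw]
PU: pen up
LT 254: heading 270 -> 164
FD 6.7: (15.5,11.4) -> (9.06,13.247) [heading=164, move]
Final: pos=(9.06,13.247), heading=164, 8 segment(s) drawn

Segment lengths:
  seg 1: (0,0) -> (2.6,0), length = 2.6
  seg 2: (2.6,0) -> (-9.9,0), length = 12.5
  seg 3: (-9.9,0) -> (3.3,0), length = 13.2
  seg 4: (3.3,0) -> (15.5,0), length = 12.2
  seg 5: (15.5,0) -> (15.5,7.9), length = 7.9
  seg 6: (15.5,7.9) -> (15.5,22.3), length = 14.4
  seg 7: (15.5,22.3) -> (15.5,14.1), length = 8.2
  seg 8: (15.5,14.1) -> (15.5,11.4), length = 2.7
Total = 73.7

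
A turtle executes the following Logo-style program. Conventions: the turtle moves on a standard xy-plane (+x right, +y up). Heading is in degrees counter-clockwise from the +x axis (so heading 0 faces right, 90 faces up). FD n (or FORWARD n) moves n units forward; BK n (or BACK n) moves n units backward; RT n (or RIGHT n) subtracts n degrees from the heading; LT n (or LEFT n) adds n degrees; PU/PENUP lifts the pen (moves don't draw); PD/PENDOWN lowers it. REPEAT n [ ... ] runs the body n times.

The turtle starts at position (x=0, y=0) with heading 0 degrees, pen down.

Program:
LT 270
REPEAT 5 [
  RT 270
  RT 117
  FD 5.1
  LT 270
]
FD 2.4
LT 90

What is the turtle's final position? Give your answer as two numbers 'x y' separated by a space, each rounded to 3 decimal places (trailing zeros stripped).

Answer: -3.761 0.833

Derivation:
Executing turtle program step by step:
Start: pos=(0,0), heading=0, pen down
LT 270: heading 0 -> 270
REPEAT 5 [
  -- iteration 1/5 --
  RT 270: heading 270 -> 0
  RT 117: heading 0 -> 243
  FD 5.1: (0,0) -> (-2.315,-4.544) [heading=243, draw]
  LT 270: heading 243 -> 153
  -- iteration 2/5 --
  RT 270: heading 153 -> 243
  RT 117: heading 243 -> 126
  FD 5.1: (-2.315,-4.544) -> (-5.313,-0.418) [heading=126, draw]
  LT 270: heading 126 -> 36
  -- iteration 3/5 --
  RT 270: heading 36 -> 126
  RT 117: heading 126 -> 9
  FD 5.1: (-5.313,-0.418) -> (-0.276,0.38) [heading=9, draw]
  LT 270: heading 9 -> 279
  -- iteration 4/5 --
  RT 270: heading 279 -> 9
  RT 117: heading 9 -> 252
  FD 5.1: (-0.276,0.38) -> (-1.852,-4.471) [heading=252, draw]
  LT 270: heading 252 -> 162
  -- iteration 5/5 --
  RT 270: heading 162 -> 252
  RT 117: heading 252 -> 135
  FD 5.1: (-1.852,-4.471) -> (-5.458,-0.864) [heading=135, draw]
  LT 270: heading 135 -> 45
]
FD 2.4: (-5.458,-0.864) -> (-3.761,0.833) [heading=45, draw]
LT 90: heading 45 -> 135
Final: pos=(-3.761,0.833), heading=135, 6 segment(s) drawn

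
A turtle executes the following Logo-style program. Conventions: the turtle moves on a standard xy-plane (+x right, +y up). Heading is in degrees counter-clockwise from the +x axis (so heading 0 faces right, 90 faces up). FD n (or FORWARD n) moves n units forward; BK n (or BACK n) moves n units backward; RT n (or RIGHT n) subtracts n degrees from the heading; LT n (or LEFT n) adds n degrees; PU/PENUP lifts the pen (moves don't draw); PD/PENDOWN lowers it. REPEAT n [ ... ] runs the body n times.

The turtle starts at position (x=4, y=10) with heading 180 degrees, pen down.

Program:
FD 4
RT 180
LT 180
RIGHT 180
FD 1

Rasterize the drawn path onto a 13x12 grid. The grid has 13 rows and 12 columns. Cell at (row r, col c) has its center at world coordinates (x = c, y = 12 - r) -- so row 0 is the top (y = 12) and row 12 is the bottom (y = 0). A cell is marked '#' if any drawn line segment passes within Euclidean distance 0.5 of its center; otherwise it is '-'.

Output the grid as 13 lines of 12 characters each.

Answer: ------------
------------
#####-------
------------
------------
------------
------------
------------
------------
------------
------------
------------
------------

Derivation:
Segment 0: (4,10) -> (0,10)
Segment 1: (0,10) -> (1,10)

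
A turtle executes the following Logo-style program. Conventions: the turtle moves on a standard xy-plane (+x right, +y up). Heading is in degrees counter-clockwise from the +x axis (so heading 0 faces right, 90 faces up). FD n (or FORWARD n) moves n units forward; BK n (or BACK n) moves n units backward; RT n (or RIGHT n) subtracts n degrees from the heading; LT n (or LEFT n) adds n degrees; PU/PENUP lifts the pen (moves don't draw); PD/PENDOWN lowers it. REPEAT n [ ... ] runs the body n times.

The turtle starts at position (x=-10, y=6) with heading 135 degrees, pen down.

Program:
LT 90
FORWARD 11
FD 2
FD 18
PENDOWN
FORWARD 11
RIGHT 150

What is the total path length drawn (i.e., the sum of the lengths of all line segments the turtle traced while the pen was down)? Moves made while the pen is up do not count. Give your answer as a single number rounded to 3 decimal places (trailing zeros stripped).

Executing turtle program step by step:
Start: pos=(-10,6), heading=135, pen down
LT 90: heading 135 -> 225
FD 11: (-10,6) -> (-17.778,-1.778) [heading=225, draw]
FD 2: (-17.778,-1.778) -> (-19.192,-3.192) [heading=225, draw]
FD 18: (-19.192,-3.192) -> (-31.92,-15.92) [heading=225, draw]
PD: pen down
FD 11: (-31.92,-15.92) -> (-39.698,-23.698) [heading=225, draw]
RT 150: heading 225 -> 75
Final: pos=(-39.698,-23.698), heading=75, 4 segment(s) drawn

Segment lengths:
  seg 1: (-10,6) -> (-17.778,-1.778), length = 11
  seg 2: (-17.778,-1.778) -> (-19.192,-3.192), length = 2
  seg 3: (-19.192,-3.192) -> (-31.92,-15.92), length = 18
  seg 4: (-31.92,-15.92) -> (-39.698,-23.698), length = 11
Total = 42

Answer: 42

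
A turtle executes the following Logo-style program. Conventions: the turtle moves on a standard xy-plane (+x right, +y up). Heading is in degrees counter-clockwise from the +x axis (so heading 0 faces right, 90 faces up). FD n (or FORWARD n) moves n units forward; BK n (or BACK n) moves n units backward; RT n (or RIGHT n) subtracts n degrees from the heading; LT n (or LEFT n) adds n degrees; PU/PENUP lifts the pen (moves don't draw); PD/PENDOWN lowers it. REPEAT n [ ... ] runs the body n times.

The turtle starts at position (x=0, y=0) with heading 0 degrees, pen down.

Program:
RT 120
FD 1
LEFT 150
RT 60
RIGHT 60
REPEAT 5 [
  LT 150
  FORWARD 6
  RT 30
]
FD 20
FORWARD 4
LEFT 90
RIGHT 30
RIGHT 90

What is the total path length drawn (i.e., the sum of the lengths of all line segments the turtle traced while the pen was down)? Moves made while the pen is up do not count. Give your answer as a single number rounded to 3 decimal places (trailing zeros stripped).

Executing turtle program step by step:
Start: pos=(0,0), heading=0, pen down
RT 120: heading 0 -> 240
FD 1: (0,0) -> (-0.5,-0.866) [heading=240, draw]
LT 150: heading 240 -> 30
RT 60: heading 30 -> 330
RT 60: heading 330 -> 270
REPEAT 5 [
  -- iteration 1/5 --
  LT 150: heading 270 -> 60
  FD 6: (-0.5,-0.866) -> (2.5,4.33) [heading=60, draw]
  RT 30: heading 60 -> 30
  -- iteration 2/5 --
  LT 150: heading 30 -> 180
  FD 6: (2.5,4.33) -> (-3.5,4.33) [heading=180, draw]
  RT 30: heading 180 -> 150
  -- iteration 3/5 --
  LT 150: heading 150 -> 300
  FD 6: (-3.5,4.33) -> (-0.5,-0.866) [heading=300, draw]
  RT 30: heading 300 -> 270
  -- iteration 4/5 --
  LT 150: heading 270 -> 60
  FD 6: (-0.5,-0.866) -> (2.5,4.33) [heading=60, draw]
  RT 30: heading 60 -> 30
  -- iteration 5/5 --
  LT 150: heading 30 -> 180
  FD 6: (2.5,4.33) -> (-3.5,4.33) [heading=180, draw]
  RT 30: heading 180 -> 150
]
FD 20: (-3.5,4.33) -> (-20.821,14.33) [heading=150, draw]
FD 4: (-20.821,14.33) -> (-24.285,16.33) [heading=150, draw]
LT 90: heading 150 -> 240
RT 30: heading 240 -> 210
RT 90: heading 210 -> 120
Final: pos=(-24.285,16.33), heading=120, 8 segment(s) drawn

Segment lengths:
  seg 1: (0,0) -> (-0.5,-0.866), length = 1
  seg 2: (-0.5,-0.866) -> (2.5,4.33), length = 6
  seg 3: (2.5,4.33) -> (-3.5,4.33), length = 6
  seg 4: (-3.5,4.33) -> (-0.5,-0.866), length = 6
  seg 5: (-0.5,-0.866) -> (2.5,4.33), length = 6
  seg 6: (2.5,4.33) -> (-3.5,4.33), length = 6
  seg 7: (-3.5,4.33) -> (-20.821,14.33), length = 20
  seg 8: (-20.821,14.33) -> (-24.285,16.33), length = 4
Total = 55

Answer: 55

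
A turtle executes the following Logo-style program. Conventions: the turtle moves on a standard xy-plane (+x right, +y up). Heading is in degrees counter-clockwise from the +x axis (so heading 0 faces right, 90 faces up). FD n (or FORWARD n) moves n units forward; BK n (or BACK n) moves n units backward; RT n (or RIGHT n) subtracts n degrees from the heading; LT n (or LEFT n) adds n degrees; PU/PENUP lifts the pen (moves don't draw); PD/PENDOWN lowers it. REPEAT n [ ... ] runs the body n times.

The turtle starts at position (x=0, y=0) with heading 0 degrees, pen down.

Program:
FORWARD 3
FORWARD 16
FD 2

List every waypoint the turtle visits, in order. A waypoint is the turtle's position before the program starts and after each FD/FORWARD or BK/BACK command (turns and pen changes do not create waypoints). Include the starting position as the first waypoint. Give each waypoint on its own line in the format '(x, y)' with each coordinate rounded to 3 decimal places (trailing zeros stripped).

Executing turtle program step by step:
Start: pos=(0,0), heading=0, pen down
FD 3: (0,0) -> (3,0) [heading=0, draw]
FD 16: (3,0) -> (19,0) [heading=0, draw]
FD 2: (19,0) -> (21,0) [heading=0, draw]
Final: pos=(21,0), heading=0, 3 segment(s) drawn
Waypoints (4 total):
(0, 0)
(3, 0)
(19, 0)
(21, 0)

Answer: (0, 0)
(3, 0)
(19, 0)
(21, 0)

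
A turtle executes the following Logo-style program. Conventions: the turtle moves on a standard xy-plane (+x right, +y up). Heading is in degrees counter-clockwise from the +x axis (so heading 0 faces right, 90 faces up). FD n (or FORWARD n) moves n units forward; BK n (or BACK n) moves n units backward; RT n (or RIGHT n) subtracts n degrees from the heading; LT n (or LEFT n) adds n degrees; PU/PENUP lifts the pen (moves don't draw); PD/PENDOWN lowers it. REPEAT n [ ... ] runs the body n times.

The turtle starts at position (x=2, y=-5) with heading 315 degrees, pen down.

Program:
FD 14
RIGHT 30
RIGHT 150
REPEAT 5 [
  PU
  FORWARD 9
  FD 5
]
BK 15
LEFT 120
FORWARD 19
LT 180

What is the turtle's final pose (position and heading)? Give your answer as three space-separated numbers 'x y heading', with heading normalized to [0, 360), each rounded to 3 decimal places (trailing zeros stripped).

Answer: -31.909 5.639 75

Derivation:
Executing turtle program step by step:
Start: pos=(2,-5), heading=315, pen down
FD 14: (2,-5) -> (11.899,-14.899) [heading=315, draw]
RT 30: heading 315 -> 285
RT 150: heading 285 -> 135
REPEAT 5 [
  -- iteration 1/5 --
  PU: pen up
  FD 9: (11.899,-14.899) -> (5.536,-8.536) [heading=135, move]
  FD 5: (5.536,-8.536) -> (2,-5) [heading=135, move]
  -- iteration 2/5 --
  PU: pen up
  FD 9: (2,-5) -> (-4.364,1.364) [heading=135, move]
  FD 5: (-4.364,1.364) -> (-7.899,4.899) [heading=135, move]
  -- iteration 3/5 --
  PU: pen up
  FD 9: (-7.899,4.899) -> (-14.263,11.263) [heading=135, move]
  FD 5: (-14.263,11.263) -> (-17.799,14.799) [heading=135, move]
  -- iteration 4/5 --
  PU: pen up
  FD 9: (-17.799,14.799) -> (-24.163,21.163) [heading=135, move]
  FD 5: (-24.163,21.163) -> (-27.698,24.698) [heading=135, move]
  -- iteration 5/5 --
  PU: pen up
  FD 9: (-27.698,24.698) -> (-34.062,31.062) [heading=135, move]
  FD 5: (-34.062,31.062) -> (-37.598,34.598) [heading=135, move]
]
BK 15: (-37.598,34.598) -> (-26.991,23.991) [heading=135, move]
LT 120: heading 135 -> 255
FD 19: (-26.991,23.991) -> (-31.909,5.639) [heading=255, move]
LT 180: heading 255 -> 75
Final: pos=(-31.909,5.639), heading=75, 1 segment(s) drawn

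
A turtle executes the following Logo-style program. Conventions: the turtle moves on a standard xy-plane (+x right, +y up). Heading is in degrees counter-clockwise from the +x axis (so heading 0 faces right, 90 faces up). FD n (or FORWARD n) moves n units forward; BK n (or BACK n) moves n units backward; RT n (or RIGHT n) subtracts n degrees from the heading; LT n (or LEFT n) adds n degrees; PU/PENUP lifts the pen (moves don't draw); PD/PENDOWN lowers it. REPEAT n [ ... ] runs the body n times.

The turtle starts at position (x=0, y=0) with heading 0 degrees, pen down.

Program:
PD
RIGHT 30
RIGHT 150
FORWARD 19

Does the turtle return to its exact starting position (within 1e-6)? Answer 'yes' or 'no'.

Executing turtle program step by step:
Start: pos=(0,0), heading=0, pen down
PD: pen down
RT 30: heading 0 -> 330
RT 150: heading 330 -> 180
FD 19: (0,0) -> (-19,0) [heading=180, draw]
Final: pos=(-19,0), heading=180, 1 segment(s) drawn

Start position: (0, 0)
Final position: (-19, 0)
Distance = 19; >= 1e-6 -> NOT closed

Answer: no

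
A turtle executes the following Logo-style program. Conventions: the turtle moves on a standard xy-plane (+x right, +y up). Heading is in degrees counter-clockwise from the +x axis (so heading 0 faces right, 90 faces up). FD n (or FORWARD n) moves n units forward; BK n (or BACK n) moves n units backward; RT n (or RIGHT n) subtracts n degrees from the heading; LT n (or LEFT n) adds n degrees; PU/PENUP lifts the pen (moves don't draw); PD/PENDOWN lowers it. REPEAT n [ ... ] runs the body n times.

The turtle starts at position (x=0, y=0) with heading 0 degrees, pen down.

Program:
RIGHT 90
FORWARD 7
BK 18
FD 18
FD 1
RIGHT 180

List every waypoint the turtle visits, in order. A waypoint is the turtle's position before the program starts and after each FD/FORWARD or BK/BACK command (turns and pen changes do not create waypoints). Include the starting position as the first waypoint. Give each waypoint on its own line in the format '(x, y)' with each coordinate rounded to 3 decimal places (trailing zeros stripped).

Executing turtle program step by step:
Start: pos=(0,0), heading=0, pen down
RT 90: heading 0 -> 270
FD 7: (0,0) -> (0,-7) [heading=270, draw]
BK 18: (0,-7) -> (0,11) [heading=270, draw]
FD 18: (0,11) -> (0,-7) [heading=270, draw]
FD 1: (0,-7) -> (0,-8) [heading=270, draw]
RT 180: heading 270 -> 90
Final: pos=(0,-8), heading=90, 4 segment(s) drawn
Waypoints (5 total):
(0, 0)
(0, -7)
(0, 11)
(0, -7)
(0, -8)

Answer: (0, 0)
(0, -7)
(0, 11)
(0, -7)
(0, -8)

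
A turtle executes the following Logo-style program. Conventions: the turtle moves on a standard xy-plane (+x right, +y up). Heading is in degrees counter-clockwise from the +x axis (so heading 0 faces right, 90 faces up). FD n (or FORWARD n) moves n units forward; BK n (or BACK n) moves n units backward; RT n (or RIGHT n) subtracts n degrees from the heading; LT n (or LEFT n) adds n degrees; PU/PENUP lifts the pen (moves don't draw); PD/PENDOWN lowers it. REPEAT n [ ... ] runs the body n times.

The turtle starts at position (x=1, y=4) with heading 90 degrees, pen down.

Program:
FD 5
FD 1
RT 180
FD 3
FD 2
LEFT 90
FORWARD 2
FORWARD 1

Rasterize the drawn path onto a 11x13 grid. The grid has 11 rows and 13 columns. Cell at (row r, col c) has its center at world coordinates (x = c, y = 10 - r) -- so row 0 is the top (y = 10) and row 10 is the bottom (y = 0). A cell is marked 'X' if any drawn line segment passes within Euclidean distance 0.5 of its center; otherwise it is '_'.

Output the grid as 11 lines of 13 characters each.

Answer: _X___________
_X___________
_X___________
_X___________
_X___________
_XXXX________
_X___________
_____________
_____________
_____________
_____________

Derivation:
Segment 0: (1,4) -> (1,9)
Segment 1: (1,9) -> (1,10)
Segment 2: (1,10) -> (1,7)
Segment 3: (1,7) -> (1,5)
Segment 4: (1,5) -> (3,5)
Segment 5: (3,5) -> (4,5)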